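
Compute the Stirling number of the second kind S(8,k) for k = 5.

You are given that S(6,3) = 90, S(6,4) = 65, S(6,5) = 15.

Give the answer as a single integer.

row 7: T[7][4]=4·65+90=350  T[7][5]=5·15+65=140
row 8: T[8][5]=5·140+350=1050
Read S(8,5) = 1050.

1050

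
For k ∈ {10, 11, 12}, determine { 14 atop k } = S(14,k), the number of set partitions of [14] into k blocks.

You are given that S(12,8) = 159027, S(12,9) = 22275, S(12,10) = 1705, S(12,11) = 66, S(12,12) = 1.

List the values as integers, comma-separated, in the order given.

752752, 66066, 3367

i=13: T(13,9)=159027+9·22275=359502 | T(13,10)=22275+10·1705=39325 | T(13,11)=1705+11·66=2431 | T(13,12)=66+12·1=78
i=14: T(14,10)=359502+10·39325=752752 | T(14,11)=39325+11·2431=66066 | T(14,12)=2431+12·78=3367
Read S(14,10) = 752752, S(14,11) = 66066, S(14,12) = 3367.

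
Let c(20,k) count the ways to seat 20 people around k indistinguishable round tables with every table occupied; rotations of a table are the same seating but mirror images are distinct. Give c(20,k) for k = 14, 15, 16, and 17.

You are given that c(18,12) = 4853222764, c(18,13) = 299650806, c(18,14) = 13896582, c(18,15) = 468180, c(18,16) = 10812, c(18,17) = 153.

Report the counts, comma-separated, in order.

r19: T_19,13=18×299650806+4853222764=10246937272; T_19,14=18×13896582+299650806=549789282; T_19,15=18×468180+13896582=22323822; T_19,16=18×10812+468180=662796; T_19,17=18×153+10812=13566
r20: T_20,14=19×549789282+10246937272=20692933630; T_20,15=19×22323822+549789282=973941900; T_20,16=19×662796+22323822=34916946; T_20,17=19×13566+662796=920550
Read c(20,14) = 20692933630, c(20,15) = 973941900, c(20,16) = 34916946, c(20,17) = 920550.

20692933630, 973941900, 34916946, 920550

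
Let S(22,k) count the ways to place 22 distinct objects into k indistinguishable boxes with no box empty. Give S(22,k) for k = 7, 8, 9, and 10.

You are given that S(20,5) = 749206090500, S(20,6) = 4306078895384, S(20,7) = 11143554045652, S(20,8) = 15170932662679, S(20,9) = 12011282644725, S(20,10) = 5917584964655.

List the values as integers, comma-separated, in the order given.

r21: T_21,6=6×4306078895384+749206090500=26585679462804; T_21,7=7×11143554045652+4306078895384=82310957214948; T_21,8=8×15170932662679+11143554045652=132511015347084; T_21,9=9×12011282644725+15170932662679=123272476465204; T_21,10=10×5917584964655+12011282644725=71187132291275
r22: T_22,7=7×82310957214948+26585679462804=602762379967440; T_22,8=8×132511015347084+82310957214948=1142399079991620; T_22,9=9×123272476465204+132511015347084=1241963303533920; T_22,10=10×71187132291275+123272476465204=835143799377954
Read S(22,7) = 602762379967440, S(22,8) = 1142399079991620, S(22,9) = 1241963303533920, S(22,10) = 835143799377954.

602762379967440, 1142399079991620, 1241963303533920, 835143799377954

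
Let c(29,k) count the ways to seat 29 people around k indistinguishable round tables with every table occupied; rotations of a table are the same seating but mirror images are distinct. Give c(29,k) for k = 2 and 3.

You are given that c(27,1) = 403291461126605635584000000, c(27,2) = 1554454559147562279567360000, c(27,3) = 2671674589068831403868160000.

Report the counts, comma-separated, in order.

1197348677077520393310044160000, 2105684281550279072336117760000

i=28: T(28,1)=0+27·403291461126605635584000000=10888869450418352160768000000 | T(28,2)=403291461126605635584000000+27·1554454559147562279567360000=42373564558110787183902720000 | T(28,3)=1554454559147562279567360000+27·2671674589068831403868160000=73689668464006010184007680000
i=29: T(29,2)=10888869450418352160768000000+28·42373564558110787183902720000=1197348677077520393310044160000 | T(29,3)=42373564558110787183902720000+28·73689668464006010184007680000=2105684281550279072336117760000
Read c(29,2) = 1197348677077520393310044160000, c(29,3) = 2105684281550279072336117760000.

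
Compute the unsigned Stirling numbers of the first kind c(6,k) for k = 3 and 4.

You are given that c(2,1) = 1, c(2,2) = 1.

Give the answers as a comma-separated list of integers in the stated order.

225, 85

@3  (3,1):1·2+0→2, (3,2):1·2+1→3, (3,3):0·2+1→1
@4  (4,1):2·3+0→6, (4,2):3·3+2→11, (4,3):1·3+3→6, (4,4):0·3+1→1
@5  (5,2):11·4+6→50, (5,3):6·4+11→35, (5,4):1·4+6→10
@6  (6,3):35·5+50→225, (6,4):10·5+35→85
Read c(6,3) = 225, c(6,4) = 85.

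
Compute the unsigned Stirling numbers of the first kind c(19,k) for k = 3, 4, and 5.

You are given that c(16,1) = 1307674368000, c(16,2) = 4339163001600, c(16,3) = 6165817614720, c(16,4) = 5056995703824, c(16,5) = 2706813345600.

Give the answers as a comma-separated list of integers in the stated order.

34012249593822720, 30321254007719424, 17950712280921504

row 17: T[17][1]=16·1307674368000+0=20922789888000  T[17][2]=16·4339163001600+1307674368000=70734282393600  T[17][3]=16·6165817614720+4339163001600=102992244837120  T[17][4]=16·5056995703824+6165817614720=87077748875904  T[17][5]=16·2706813345600+5056995703824=48366009233424
row 18: T[18][2]=17·70734282393600+20922789888000=1223405590579200  T[18][3]=17·102992244837120+70734282393600=1821602444624640  T[18][4]=17·87077748875904+102992244837120=1583313975727488  T[18][5]=17·48366009233424+87077748875904=909299905844112
row 19: T[19][3]=18·1821602444624640+1223405590579200=34012249593822720  T[19][4]=18·1583313975727488+1821602444624640=30321254007719424  T[19][5]=18·909299905844112+1583313975727488=17950712280921504
Read c(19,3) = 34012249593822720, c(19,4) = 30321254007719424, c(19,5) = 17950712280921504.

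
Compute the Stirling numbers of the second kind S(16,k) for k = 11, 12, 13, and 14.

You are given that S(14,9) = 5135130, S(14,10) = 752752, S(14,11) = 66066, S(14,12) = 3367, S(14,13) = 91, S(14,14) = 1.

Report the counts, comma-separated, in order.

@15  (15,10):752752·10+5135130→12662650, (15,11):66066·11+752752→1479478, (15,12):3367·12+66066→106470, (15,13):91·13+3367→4550, (15,14):1·14+91→105
@16  (16,11):1479478·11+12662650→28936908, (16,12):106470·12+1479478→2757118, (16,13):4550·13+106470→165620, (16,14):105·14+4550→6020
Read S(16,11) = 28936908, S(16,12) = 2757118, S(16,13) = 165620, S(16,14) = 6020.

28936908, 2757118, 165620, 6020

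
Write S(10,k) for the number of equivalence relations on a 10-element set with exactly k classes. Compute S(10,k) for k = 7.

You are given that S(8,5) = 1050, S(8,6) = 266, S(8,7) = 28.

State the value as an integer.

r9: T_9,6=6×266+1050=2646; T_9,7=7×28+266=462
r10: T_10,7=7×462+2646=5880
Read S(10,7) = 5880.

5880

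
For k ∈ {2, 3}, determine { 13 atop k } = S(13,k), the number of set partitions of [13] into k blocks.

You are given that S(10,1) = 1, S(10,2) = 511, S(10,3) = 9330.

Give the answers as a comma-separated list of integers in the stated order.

[11] T[11,1]:1*1+0=1 · T[11,2]:2*511+1=1023 · T[11,3]:3*9330+511=28501
[12] T[12,1]:1*1+0=1 · T[12,2]:2*1023+1=2047 · T[12,3]:3*28501+1023=86526
[13] T[13,2]:2*2047+1=4095 · T[13,3]:3*86526+2047=261625
Read S(13,2) = 4095, S(13,3) = 261625.

4095, 261625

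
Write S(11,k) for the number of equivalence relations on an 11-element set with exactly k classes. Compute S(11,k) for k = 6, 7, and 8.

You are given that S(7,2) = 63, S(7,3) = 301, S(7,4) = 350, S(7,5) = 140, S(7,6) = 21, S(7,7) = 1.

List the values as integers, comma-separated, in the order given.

r8: T_8,3=3×301+63=966; T_8,4=4×350+301=1701; T_8,5=5×140+350=1050; T_8,6=6×21+140=266; T_8,7=7×1+21=28; T_8,8=8×0+1=1
r9: T_9,4=4×1701+966=7770; T_9,5=5×1050+1701=6951; T_9,6=6×266+1050=2646; T_9,7=7×28+266=462; T_9,8=8×1+28=36
r10: T_10,5=5×6951+7770=42525; T_10,6=6×2646+6951=22827; T_10,7=7×462+2646=5880; T_10,8=8×36+462=750
r11: T_11,6=6×22827+42525=179487; T_11,7=7×5880+22827=63987; T_11,8=8×750+5880=11880
Read S(11,6) = 179487, S(11,7) = 63987, S(11,8) = 11880.

179487, 63987, 11880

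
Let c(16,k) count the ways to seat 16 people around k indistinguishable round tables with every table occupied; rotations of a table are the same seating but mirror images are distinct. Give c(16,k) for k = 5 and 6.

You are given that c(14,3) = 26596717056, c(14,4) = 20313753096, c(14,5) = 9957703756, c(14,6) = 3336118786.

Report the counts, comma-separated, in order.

2706813345600, 1009672107080

[15] T[15,4]:14*20313753096+26596717056=310989260400 · T[15,5]:14*9957703756+20313753096=159721605680 · T[15,6]:14*3336118786+9957703756=56663366760
[16] T[16,5]:15*159721605680+310989260400=2706813345600 · T[16,6]:15*56663366760+159721605680=1009672107080
Read c(16,5) = 2706813345600, c(16,6) = 1009672107080.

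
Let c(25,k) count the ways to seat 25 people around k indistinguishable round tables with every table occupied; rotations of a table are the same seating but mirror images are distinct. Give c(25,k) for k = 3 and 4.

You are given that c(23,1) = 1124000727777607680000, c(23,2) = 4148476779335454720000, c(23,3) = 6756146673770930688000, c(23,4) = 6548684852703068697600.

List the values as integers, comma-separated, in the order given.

[24] T[24,2]:23*4148476779335454720000+1124000727777607680000=96538966652493066240000 · T[24,3]:23*6756146673770930688000+4148476779335454720000=159539850276066860544000 · T[24,4]:23*6548684852703068697600+6756146673770930688000=157375898285941510732800
[25] T[25,3]:24*159539850276066860544000+96538966652493066240000=3925495373278097719296000 · T[25,4]:24*157375898285941510732800+159539850276066860544000=3936561409138663118131200
Read c(25,3) = 3925495373278097719296000, c(25,4) = 3936561409138663118131200.

3925495373278097719296000, 3936561409138663118131200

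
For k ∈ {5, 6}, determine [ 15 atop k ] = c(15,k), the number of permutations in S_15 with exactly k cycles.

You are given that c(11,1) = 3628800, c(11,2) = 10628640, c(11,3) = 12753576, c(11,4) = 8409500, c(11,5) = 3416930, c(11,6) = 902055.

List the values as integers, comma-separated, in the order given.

[12] T[12,2]:11*10628640+3628800=120543840 · T[12,3]:11*12753576+10628640=150917976 · T[12,4]:11*8409500+12753576=105258076 · T[12,5]:11*3416930+8409500=45995730 · T[12,6]:11*902055+3416930=13339535
[13] T[13,3]:12*150917976+120543840=1931559552 · T[13,4]:12*105258076+150917976=1414014888 · T[13,5]:12*45995730+105258076=657206836 · T[13,6]:12*13339535+45995730=206070150
[14] T[14,4]:13*1414014888+1931559552=20313753096 · T[14,5]:13*657206836+1414014888=9957703756 · T[14,6]:13*206070150+657206836=3336118786
[15] T[15,5]:14*9957703756+20313753096=159721605680 · T[15,6]:14*3336118786+9957703756=56663366760
Read c(15,5) = 159721605680, c(15,6) = 56663366760.

159721605680, 56663366760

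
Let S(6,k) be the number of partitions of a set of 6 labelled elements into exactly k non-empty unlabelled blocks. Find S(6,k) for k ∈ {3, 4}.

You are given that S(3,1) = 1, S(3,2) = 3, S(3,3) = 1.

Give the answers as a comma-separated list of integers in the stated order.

@4  (4,1):1·1+0→1, (4,2):3·2+1→7, (4,3):1·3+3→6, (4,4):0·4+1→1
@5  (5,2):7·2+1→15, (5,3):6·3+7→25, (5,4):1·4+6→10
@6  (6,3):25·3+15→90, (6,4):10·4+25→65
Read S(6,3) = 90, S(6,4) = 65.

90, 65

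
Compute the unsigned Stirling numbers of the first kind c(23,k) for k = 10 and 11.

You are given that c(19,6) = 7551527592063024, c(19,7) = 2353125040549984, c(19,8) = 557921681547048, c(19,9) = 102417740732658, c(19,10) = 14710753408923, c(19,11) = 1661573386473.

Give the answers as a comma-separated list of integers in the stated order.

@20  (20,7):2353125040549984·19+7551527592063024→52260903362512720, (20,8):557921681547048·19+2353125040549984→12953636989943896, (20,9):102417740732658·19+557921681547048→2503858755467550, (20,10):14710753408923·19+102417740732658→381922055502195, (20,11):1661573386473·19+14710753408923→46280647751910
@21  (21,8):12953636989943896·20+52260903362512720→311333643161390640, (21,9):2503858755467550·20+12953636989943896→63030812099294896, (21,10):381922055502195·20+2503858755467550→10142299865511450, (21,11):46280647751910·20+381922055502195→1307535010540395
@22  (22,9):63030812099294896·21+311333643161390640→1634980697246583456, (22,10):10142299865511450·21+63030812099294896→276019109275035346, (22,11):1307535010540395·21+10142299865511450→37600535086859745
@23  (23,10):276019109275035346·22+1634980697246583456→7707401101297361068, (23,11):37600535086859745·22+276019109275035346→1103230881185949736
Read c(23,10) = 7707401101297361068, c(23,11) = 1103230881185949736.

7707401101297361068, 1103230881185949736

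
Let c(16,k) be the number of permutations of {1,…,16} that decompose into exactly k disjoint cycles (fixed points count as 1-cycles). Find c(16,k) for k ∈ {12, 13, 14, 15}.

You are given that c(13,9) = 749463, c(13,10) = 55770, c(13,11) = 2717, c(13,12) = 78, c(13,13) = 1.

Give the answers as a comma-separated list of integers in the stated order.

4899622, 218400, 6580, 120

[14] T[14,10]:13*55770+749463=1474473 · T[14,11]:13*2717+55770=91091 · T[14,12]:13*78+2717=3731 · T[14,13]:13*1+78=91 · T[14,14]:13*0+1=1
[15] T[15,11]:14*91091+1474473=2749747 · T[15,12]:14*3731+91091=143325 · T[15,13]:14*91+3731=5005 · T[15,14]:14*1+91=105 · T[15,15]:14*0+1=1
[16] T[16,12]:15*143325+2749747=4899622 · T[16,13]:15*5005+143325=218400 · T[16,14]:15*105+5005=6580 · T[16,15]:15*1+105=120
Read c(16,12) = 4899622, c(16,13) = 218400, c(16,14) = 6580, c(16,15) = 120.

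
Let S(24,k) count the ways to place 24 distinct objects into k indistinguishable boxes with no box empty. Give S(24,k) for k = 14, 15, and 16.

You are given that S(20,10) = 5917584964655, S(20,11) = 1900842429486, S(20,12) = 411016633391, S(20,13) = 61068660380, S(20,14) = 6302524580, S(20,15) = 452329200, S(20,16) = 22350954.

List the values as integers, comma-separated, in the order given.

r21: T_21,11=11×1900842429486+5917584964655=26826851689001; T_21,12=12×411016633391+1900842429486=6833042030178; T_21,13=13×61068660380+411016633391=1204909218331; T_21,14=14×6302524580+61068660380=149304004500; T_21,15=15×452329200+6302524580=13087462580; T_21,16=16×22350954+452329200=809944464
r22: T_22,12=12×6833042030178+26826851689001=108823356051137; T_22,13=13×1204909218331+6833042030178=22496861868481; T_22,14=14×149304004500+1204909218331=3295165281331; T_22,15=15×13087462580+149304004500=345615943200; T_22,16=16×809944464+13087462580=26046574004
r23: T_23,13=13×22496861868481+108823356051137=401282560341390; T_23,14=14×3295165281331+22496861868481=68629175807115; T_23,15=15×345615943200+3295165281331=8479404429331; T_23,16=16×26046574004+345615943200=762361127264
r24: T_24,14=14×68629175807115+401282560341390=1362091021641000; T_24,15=15×8479404429331+68629175807115=195820242247080; T_24,16=16×762361127264+8479404429331=20677182465555
Read S(24,14) = 1362091021641000, S(24,15) = 195820242247080, S(24,16) = 20677182465555.

1362091021641000, 195820242247080, 20677182465555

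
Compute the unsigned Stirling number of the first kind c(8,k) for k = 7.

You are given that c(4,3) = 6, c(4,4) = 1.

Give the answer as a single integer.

@5  (5,4):1·4+6→10, (5,5):0·4+1→1
@6  (6,5):1·5+10→15, (6,6):0·5+1→1
@7  (7,6):1·6+15→21, (7,7):0·6+1→1
@8  (8,7):1·7+21→28
Read c(8,7) = 28.

28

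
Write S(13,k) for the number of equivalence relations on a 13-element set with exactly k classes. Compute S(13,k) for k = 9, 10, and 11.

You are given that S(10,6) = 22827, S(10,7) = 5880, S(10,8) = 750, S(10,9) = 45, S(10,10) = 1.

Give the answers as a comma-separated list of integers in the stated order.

359502, 39325, 2431

i=11: T(11,7)=22827+7·5880=63987 | T(11,8)=5880+8·750=11880 | T(11,9)=750+9·45=1155 | T(11,10)=45+10·1=55 | T(11,11)=1+11·0=1
i=12: T(12,8)=63987+8·11880=159027 | T(12,9)=11880+9·1155=22275 | T(12,10)=1155+10·55=1705 | T(12,11)=55+11·1=66
i=13: T(13,9)=159027+9·22275=359502 | T(13,10)=22275+10·1705=39325 | T(13,11)=1705+11·66=2431
Read S(13,9) = 359502, S(13,10) = 39325, S(13,11) = 2431.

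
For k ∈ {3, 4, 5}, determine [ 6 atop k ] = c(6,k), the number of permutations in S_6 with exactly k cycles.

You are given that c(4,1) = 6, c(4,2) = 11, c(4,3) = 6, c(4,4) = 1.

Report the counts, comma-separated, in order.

225, 85, 15

[5] T[5,2]:4*11+6=50 · T[5,3]:4*6+11=35 · T[5,4]:4*1+6=10 · T[5,5]:4*0+1=1
[6] T[6,3]:5*35+50=225 · T[6,4]:5*10+35=85 · T[6,5]:5*1+10=15
Read c(6,3) = 225, c(6,4) = 85, c(6,5) = 15.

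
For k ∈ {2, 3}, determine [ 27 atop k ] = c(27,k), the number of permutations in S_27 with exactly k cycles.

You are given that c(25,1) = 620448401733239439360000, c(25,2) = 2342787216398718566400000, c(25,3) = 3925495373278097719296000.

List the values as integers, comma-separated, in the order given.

1554454559147562279567360000, 2671674589068831403868160000

i=26: T(26,1)=0+25·620448401733239439360000=15511210043330985984000000 | T(26,2)=620448401733239439360000+25·2342787216398718566400000=59190128811701203599360000 | T(26,3)=2342787216398718566400000+25·3925495373278097719296000=100480171548351161548800000
i=27: T(27,2)=15511210043330985984000000+26·59190128811701203599360000=1554454559147562279567360000 | T(27,3)=59190128811701203599360000+26·100480171548351161548800000=2671674589068831403868160000
Read c(27,2) = 1554454559147562279567360000, c(27,3) = 2671674589068831403868160000.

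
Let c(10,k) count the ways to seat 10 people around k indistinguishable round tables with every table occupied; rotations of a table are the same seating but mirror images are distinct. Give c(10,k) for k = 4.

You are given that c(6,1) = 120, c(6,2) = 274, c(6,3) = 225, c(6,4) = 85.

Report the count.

r7: T_7,1=6×120+0=720; T_7,2=6×274+120=1764; T_7,3=6×225+274=1624; T_7,4=6×85+225=735
r8: T_8,2=7×1764+720=13068; T_8,3=7×1624+1764=13132; T_8,4=7×735+1624=6769
r9: T_9,3=8×13132+13068=118124; T_9,4=8×6769+13132=67284
r10: T_10,4=9×67284+118124=723680
Read c(10,4) = 723680.

723680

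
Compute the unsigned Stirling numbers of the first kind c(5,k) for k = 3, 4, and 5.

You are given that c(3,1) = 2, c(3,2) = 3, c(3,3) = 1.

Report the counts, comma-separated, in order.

i=4: T(4,2)=2+3·3=11 | T(4,3)=3+3·1=6 | T(4,4)=1+3·0=1
i=5: T(5,3)=11+4·6=35 | T(5,4)=6+4·1=10 | T(5,5)=1+4·0=1
Read c(5,3) = 35, c(5,4) = 10, c(5,5) = 1.

35, 10, 1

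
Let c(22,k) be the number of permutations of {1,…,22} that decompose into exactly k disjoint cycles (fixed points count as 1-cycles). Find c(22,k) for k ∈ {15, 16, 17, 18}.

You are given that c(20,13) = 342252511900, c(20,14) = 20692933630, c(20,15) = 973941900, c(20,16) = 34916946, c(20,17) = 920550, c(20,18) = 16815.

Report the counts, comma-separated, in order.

@21  (21,14):20692933630·20+342252511900→756111184500, (21,15):973941900·20+20692933630→40171771630, (21,16):34916946·20+973941900→1672280820, (21,17):920550·20+34916946→53327946, (21,18):16815·20+920550→1256850
@22  (22,15):40171771630·21+756111184500→1599718388730, (22,16):1672280820·21+40171771630→75289668850, (22,17):53327946·21+1672280820→2792167686, (22,18):1256850·21+53327946→79721796
Read c(22,15) = 1599718388730, c(22,16) = 75289668850, c(22,17) = 2792167686, c(22,18) = 79721796.

1599718388730, 75289668850, 2792167686, 79721796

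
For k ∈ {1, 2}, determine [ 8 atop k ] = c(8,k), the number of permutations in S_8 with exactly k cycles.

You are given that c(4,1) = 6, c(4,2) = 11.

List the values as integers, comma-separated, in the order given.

i=5: T(5,1)=0+4·6=24 | T(5,2)=6+4·11=50
i=6: T(6,1)=0+5·24=120 | T(6,2)=24+5·50=274
i=7: T(7,1)=0+6·120=720 | T(7,2)=120+6·274=1764
i=8: T(8,1)=0+7·720=5040 | T(8,2)=720+7·1764=13068
Read c(8,1) = 5040, c(8,2) = 13068.

5040, 13068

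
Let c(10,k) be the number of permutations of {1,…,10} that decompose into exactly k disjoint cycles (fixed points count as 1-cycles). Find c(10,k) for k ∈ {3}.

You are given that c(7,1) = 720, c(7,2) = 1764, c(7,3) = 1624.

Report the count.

1172700

@8  (8,1):720·7+0→5040, (8,2):1764·7+720→13068, (8,3):1624·7+1764→13132
@9  (9,2):13068·8+5040→109584, (9,3):13132·8+13068→118124
@10  (10,3):118124·9+109584→1172700
Read c(10,3) = 1172700.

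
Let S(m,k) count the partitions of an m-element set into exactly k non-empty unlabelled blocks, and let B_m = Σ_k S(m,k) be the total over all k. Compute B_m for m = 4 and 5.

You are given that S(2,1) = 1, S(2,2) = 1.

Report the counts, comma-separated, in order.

@3  (3,1):1·1+0→1, (3,2):1·2+1→3, (3,3):0·3+1→1
@4  (4,1):1·1+0→1, (4,2):3·2+1→7, (4,3):1·3+3→6, (4,4):0·4+1→1
@5  (5,1):1·1+0→1, (5,2):7·2+1→15, (5,3):6·3+7→25, (5,4):1·4+6→10, (5,5):0·5+1→1
B_4 = ΣS(4,k) = 1+7+6+1 = 15
B_5 = ΣS(5,k) = 1+15+25+10+1 = 52

15, 52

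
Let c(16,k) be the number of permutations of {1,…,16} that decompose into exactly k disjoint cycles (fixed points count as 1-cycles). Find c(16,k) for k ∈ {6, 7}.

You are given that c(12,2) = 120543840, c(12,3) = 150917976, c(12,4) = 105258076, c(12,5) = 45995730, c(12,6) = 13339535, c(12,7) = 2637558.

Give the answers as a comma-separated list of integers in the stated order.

1009672107080, 272803210680

@13  (13,3):150917976·12+120543840→1931559552, (13,4):105258076·12+150917976→1414014888, (13,5):45995730·12+105258076→657206836, (13,6):13339535·12+45995730→206070150, (13,7):2637558·12+13339535→44990231
@14  (14,4):1414014888·13+1931559552→20313753096, (14,5):657206836·13+1414014888→9957703756, (14,6):206070150·13+657206836→3336118786, (14,7):44990231·13+206070150→790943153
@15  (15,5):9957703756·14+20313753096→159721605680, (15,6):3336118786·14+9957703756→56663366760, (15,7):790943153·14+3336118786→14409322928
@16  (16,6):56663366760·15+159721605680→1009672107080, (16,7):14409322928·15+56663366760→272803210680
Read c(16,6) = 1009672107080, c(16,7) = 272803210680.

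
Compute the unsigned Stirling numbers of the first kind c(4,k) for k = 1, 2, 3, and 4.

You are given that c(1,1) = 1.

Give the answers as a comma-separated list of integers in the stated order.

6, 11, 6, 1

r2: T_2,1=1×1+0=1; T_2,2=1×0+1=1
r3: T_3,1=2×1+0=2; T_3,2=2×1+1=3; T_3,3=2×0+1=1
r4: T_4,1=3×2+0=6; T_4,2=3×3+2=11; T_4,3=3×1+3=6; T_4,4=3×0+1=1
Read c(4,1) = 6, c(4,2) = 11, c(4,3) = 6, c(4,4) = 1.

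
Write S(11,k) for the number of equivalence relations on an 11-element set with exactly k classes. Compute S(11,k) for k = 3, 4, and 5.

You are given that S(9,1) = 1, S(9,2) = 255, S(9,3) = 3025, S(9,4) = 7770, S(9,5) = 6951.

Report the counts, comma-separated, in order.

@10  (10,2):255·2+1→511, (10,3):3025·3+255→9330, (10,4):7770·4+3025→34105, (10,5):6951·5+7770→42525
@11  (11,3):9330·3+511→28501, (11,4):34105·4+9330→145750, (11,5):42525·5+34105→246730
Read S(11,3) = 28501, S(11,4) = 145750, S(11,5) = 246730.

28501, 145750, 246730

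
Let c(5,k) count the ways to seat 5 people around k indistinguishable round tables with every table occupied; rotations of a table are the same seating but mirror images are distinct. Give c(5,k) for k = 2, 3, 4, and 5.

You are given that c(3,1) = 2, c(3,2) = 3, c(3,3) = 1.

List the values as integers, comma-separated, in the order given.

row 4: T[4][1]=3·2+0=6  T[4][2]=3·3+2=11  T[4][3]=3·1+3=6  T[4][4]=3·0+1=1
row 5: T[5][2]=4·11+6=50  T[5][3]=4·6+11=35  T[5][4]=4·1+6=10  T[5][5]=4·0+1=1
Read c(5,2) = 50, c(5,3) = 35, c(5,4) = 10, c(5,5) = 1.

50, 35, 10, 1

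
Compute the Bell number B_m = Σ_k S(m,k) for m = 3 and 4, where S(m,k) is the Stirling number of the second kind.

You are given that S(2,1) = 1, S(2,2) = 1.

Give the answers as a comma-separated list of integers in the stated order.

5, 15

@3  (3,1):1·1+0→1, (3,2):1·2+1→3, (3,3):0·3+1→1
@4  (4,1):1·1+0→1, (4,2):3·2+1→7, (4,3):1·3+3→6, (4,4):0·4+1→1
B_3 = ΣS(3,k) = 1+3+1 = 5
B_4 = ΣS(4,k) = 1+7+6+1 = 15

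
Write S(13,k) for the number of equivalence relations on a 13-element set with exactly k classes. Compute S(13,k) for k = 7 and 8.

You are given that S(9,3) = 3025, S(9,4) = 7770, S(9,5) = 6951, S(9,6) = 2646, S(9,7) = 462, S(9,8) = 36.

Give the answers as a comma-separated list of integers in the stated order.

5715424, 1899612

row 10: T[10][4]=4·7770+3025=34105  T[10][5]=5·6951+7770=42525  T[10][6]=6·2646+6951=22827  T[10][7]=7·462+2646=5880  T[10][8]=8·36+462=750
row 11: T[11][5]=5·42525+34105=246730  T[11][6]=6·22827+42525=179487  T[11][7]=7·5880+22827=63987  T[11][8]=8·750+5880=11880
row 12: T[12][6]=6·179487+246730=1323652  T[12][7]=7·63987+179487=627396  T[12][8]=8·11880+63987=159027
row 13: T[13][7]=7·627396+1323652=5715424  T[13][8]=8·159027+627396=1899612
Read S(13,7) = 5715424, S(13,8) = 1899612.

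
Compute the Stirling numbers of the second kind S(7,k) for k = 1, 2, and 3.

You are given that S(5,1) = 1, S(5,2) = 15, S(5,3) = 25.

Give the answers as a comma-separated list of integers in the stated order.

1, 63, 301

@6  (6,1):1·1+0→1, (6,2):15·2+1→31, (6,3):25·3+15→90
@7  (7,1):1·1+0→1, (7,2):31·2+1→63, (7,3):90·3+31→301
Read S(7,1) = 1, S(7,2) = 63, S(7,3) = 301.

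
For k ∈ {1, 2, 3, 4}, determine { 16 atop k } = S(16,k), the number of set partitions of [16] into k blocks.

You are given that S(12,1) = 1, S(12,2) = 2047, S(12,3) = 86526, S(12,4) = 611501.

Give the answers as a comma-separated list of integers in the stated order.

@13  (13,1):1·1+0→1, (13,2):2047·2+1→4095, (13,3):86526·3+2047→261625, (13,4):611501·4+86526→2532530
@14  (14,1):1·1+0→1, (14,2):4095·2+1→8191, (14,3):261625·3+4095→788970, (14,4):2532530·4+261625→10391745
@15  (15,1):1·1+0→1, (15,2):8191·2+1→16383, (15,3):788970·3+8191→2375101, (15,4):10391745·4+788970→42355950
@16  (16,1):1·1+0→1, (16,2):16383·2+1→32767, (16,3):2375101·3+16383→7141686, (16,4):42355950·4+2375101→171798901
Read S(16,1) = 1, S(16,2) = 32767, S(16,3) = 7141686, S(16,4) = 171798901.

1, 32767, 7141686, 171798901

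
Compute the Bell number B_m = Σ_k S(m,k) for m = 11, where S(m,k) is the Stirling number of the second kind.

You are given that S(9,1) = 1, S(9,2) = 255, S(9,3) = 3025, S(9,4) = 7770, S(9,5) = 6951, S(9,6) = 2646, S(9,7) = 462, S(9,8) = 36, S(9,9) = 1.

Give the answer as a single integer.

678570

row 10: T[10][1]=1·1+0=1  T[10][2]=2·255+1=511  T[10][3]=3·3025+255=9330  T[10][4]=4·7770+3025=34105  T[10][5]=5·6951+7770=42525  T[10][6]=6·2646+6951=22827  T[10][7]=7·462+2646=5880  T[10][8]=8·36+462=750  T[10][9]=9·1+36=45  T[10][10]=10·0+1=1
row 11: T[11][1]=1·1+0=1  T[11][2]=2·511+1=1023  T[11][3]=3·9330+511=28501  T[11][4]=4·34105+9330=145750  T[11][5]=5·42525+34105=246730  T[11][6]=6·22827+42525=179487  T[11][7]=7·5880+22827=63987  T[11][8]=8·750+5880=11880  T[11][9]=9·45+750=1155  T[11][10]=10·1+45=55  T[11][11]=11·0+1=1
B_11 = ΣS(11,k) = 1+1023+28501+145750+246730+179487+63987+11880+1155+55+1 = 678570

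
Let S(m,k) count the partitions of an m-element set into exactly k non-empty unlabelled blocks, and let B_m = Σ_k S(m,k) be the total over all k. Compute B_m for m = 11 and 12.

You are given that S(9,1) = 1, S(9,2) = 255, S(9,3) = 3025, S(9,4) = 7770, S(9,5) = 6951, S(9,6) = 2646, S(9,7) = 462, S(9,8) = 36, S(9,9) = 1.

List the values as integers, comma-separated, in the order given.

[10] T[10,1]:1*1+0=1 · T[10,2]:2*255+1=511 · T[10,3]:3*3025+255=9330 · T[10,4]:4*7770+3025=34105 · T[10,5]:5*6951+7770=42525 · T[10,6]:6*2646+6951=22827 · T[10,7]:7*462+2646=5880 · T[10,8]:8*36+462=750 · T[10,9]:9*1+36=45 · T[10,10]:10*0+1=1
[11] T[11,1]:1*1+0=1 · T[11,2]:2*511+1=1023 · T[11,3]:3*9330+511=28501 · T[11,4]:4*34105+9330=145750 · T[11,5]:5*42525+34105=246730 · T[11,6]:6*22827+42525=179487 · T[11,7]:7*5880+22827=63987 · T[11,8]:8*750+5880=11880 · T[11,9]:9*45+750=1155 · T[11,10]:10*1+45=55 · T[11,11]:11*0+1=1
[12] T[12,1]:1*1+0=1 · T[12,2]:2*1023+1=2047 · T[12,3]:3*28501+1023=86526 · T[12,4]:4*145750+28501=611501 · T[12,5]:5*246730+145750=1379400 · T[12,6]:6*179487+246730=1323652 · T[12,7]:7*63987+179487=627396 · T[12,8]:8*11880+63987=159027 · T[12,9]:9*1155+11880=22275 · T[12,10]:10*55+1155=1705 · T[12,11]:11*1+55=66 · T[12,12]:12*0+1=1
B_11 = ΣS(11,k) = 1+1023+28501+145750+246730+179487+63987+11880+1155+55+1 = 678570
B_12 = ΣS(12,k) = 1+2047+86526+611501+1379400+1323652+627396+159027+22275+1705+66+1 = 4213597

678570, 4213597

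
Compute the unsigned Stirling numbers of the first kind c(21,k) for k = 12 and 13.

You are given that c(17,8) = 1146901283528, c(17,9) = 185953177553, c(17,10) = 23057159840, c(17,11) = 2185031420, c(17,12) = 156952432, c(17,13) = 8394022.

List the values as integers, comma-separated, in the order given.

i=18: T(18,9)=1146901283528+17·185953177553=4308105301929 | T(18,10)=185953177553+17·23057159840=577924894833 | T(18,11)=23057159840+17·2185031420=60202693980 | T(18,12)=2185031420+17·156952432=4853222764 | T(18,13)=156952432+17·8394022=299650806
i=19: T(19,10)=4308105301929+18·577924894833=14710753408923 | T(19,11)=577924894833+18·60202693980=1661573386473 | T(19,12)=60202693980+18·4853222764=147560703732 | T(19,13)=4853222764+18·299650806=10246937272
i=20: T(20,11)=14710753408923+19·1661573386473=46280647751910 | T(20,12)=1661573386473+19·147560703732=4465226757381 | T(20,13)=147560703732+19·10246937272=342252511900
i=21: T(21,12)=46280647751910+20·4465226757381=135585182899530 | T(21,13)=4465226757381+20·342252511900=11310276995381
Read c(21,12) = 135585182899530, c(21,13) = 11310276995381.

135585182899530, 11310276995381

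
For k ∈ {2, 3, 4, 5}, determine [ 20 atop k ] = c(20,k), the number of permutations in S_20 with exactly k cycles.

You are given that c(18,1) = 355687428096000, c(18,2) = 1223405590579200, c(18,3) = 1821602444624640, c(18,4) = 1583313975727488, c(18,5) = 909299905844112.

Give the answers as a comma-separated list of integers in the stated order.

431565146817638400, 668609730341153280, 610116075740491776, 371384787345228000

[19] T[19,1]:18*355687428096000+0=6402373705728000 · T[19,2]:18*1223405590579200+355687428096000=22376988058521600 · T[19,3]:18*1821602444624640+1223405590579200=34012249593822720 · T[19,4]:18*1583313975727488+1821602444624640=30321254007719424 · T[19,5]:18*909299905844112+1583313975727488=17950712280921504
[20] T[20,2]:19*22376988058521600+6402373705728000=431565146817638400 · T[20,3]:19*34012249593822720+22376988058521600=668609730341153280 · T[20,4]:19*30321254007719424+34012249593822720=610116075740491776 · T[20,5]:19*17950712280921504+30321254007719424=371384787345228000
Read c(20,2) = 431565146817638400, c(20,3) = 668609730341153280, c(20,4) = 610116075740491776, c(20,5) = 371384787345228000.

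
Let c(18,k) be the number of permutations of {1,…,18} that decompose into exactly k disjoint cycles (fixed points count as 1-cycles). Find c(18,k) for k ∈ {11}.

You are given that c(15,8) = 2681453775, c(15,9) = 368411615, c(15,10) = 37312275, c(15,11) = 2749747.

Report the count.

r16: T_16,9=15×368411615+2681453775=8207628000; T_16,10=15×37312275+368411615=928095740; T_16,11=15×2749747+37312275=78558480
r17: T_17,10=16×928095740+8207628000=23057159840; T_17,11=16×78558480+928095740=2185031420
r18: T_18,11=17×2185031420+23057159840=60202693980
Read c(18,11) = 60202693980.

60202693980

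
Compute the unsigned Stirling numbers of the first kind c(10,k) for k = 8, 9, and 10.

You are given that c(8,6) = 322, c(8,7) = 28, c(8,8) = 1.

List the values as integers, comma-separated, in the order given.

870, 45, 1

@9  (9,7):28·8+322→546, (9,8):1·8+28→36, (9,9):0·8+1→1
@10  (10,8):36·9+546→870, (10,9):1·9+36→45, (10,10):0·9+1→1
Read c(10,8) = 870, c(10,9) = 45, c(10,10) = 1.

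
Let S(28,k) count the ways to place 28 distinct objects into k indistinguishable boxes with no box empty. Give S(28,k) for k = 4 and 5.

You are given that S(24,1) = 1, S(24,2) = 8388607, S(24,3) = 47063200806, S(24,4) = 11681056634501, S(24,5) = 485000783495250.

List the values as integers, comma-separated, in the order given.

[25] T[25,1]:1*1+0=1 · T[25,2]:2*8388607+1=16777215 · T[25,3]:3*47063200806+8388607=141197991025 · T[25,4]:4*11681056634501+47063200806=46771289738810 · T[25,5]:5*485000783495250+11681056634501=2436684974110751
[26] T[26,2]:2*16777215+1=33554431 · T[26,3]:3*141197991025+16777215=423610750290 · T[26,4]:4*46771289738810+141197991025=187226356946265 · T[26,5]:5*2436684974110751+46771289738810=12230196160292565
[27] T[27,3]:3*423610750290+33554431=1270865805301 · T[27,4]:4*187226356946265+423610750290=749329038535350 · T[27,5]:5*12230196160292565+187226356946265=61338207158409090
[28] T[28,4]:4*749329038535350+1270865805301=2998587019946701 · T[28,5]:5*61338207158409090+749329038535350=307440364830580800
Read S(28,4) = 2998587019946701, S(28,5) = 307440364830580800.

2998587019946701, 307440364830580800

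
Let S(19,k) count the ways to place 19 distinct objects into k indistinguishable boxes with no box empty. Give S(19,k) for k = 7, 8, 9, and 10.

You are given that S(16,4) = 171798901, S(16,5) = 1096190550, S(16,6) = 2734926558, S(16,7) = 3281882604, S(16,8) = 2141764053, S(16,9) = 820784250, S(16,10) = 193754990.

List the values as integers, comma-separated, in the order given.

row 17: T[17][5]=5·1096190550+171798901=5652751651  T[17][6]=6·2734926558+1096190550=17505749898  T[17][7]=7·3281882604+2734926558=25708104786  T[17][8]=8·2141764053+3281882604=20415995028  T[17][9]=9·820784250+2141764053=9528822303  T[17][10]=10·193754990+820784250=2758334150
row 18: T[18][6]=6·17505749898+5652751651=110687251039  T[18][7]=7·25708104786+17505749898=197462483400  T[18][8]=8·20415995028+25708104786=189036065010  T[18][9]=9·9528822303+20415995028=106175395755  T[18][10]=10·2758334150+9528822303=37112163803
row 19: T[19][7]=7·197462483400+110687251039=1492924634839  T[19][8]=8·189036065010+197462483400=1709751003480  T[19][9]=9·106175395755+189036065010=1144614626805  T[19][10]=10·37112163803+106175395755=477297033785
Read S(19,7) = 1492924634839, S(19,8) = 1709751003480, S(19,9) = 1144614626805, S(19,10) = 477297033785.

1492924634839, 1709751003480, 1144614626805, 477297033785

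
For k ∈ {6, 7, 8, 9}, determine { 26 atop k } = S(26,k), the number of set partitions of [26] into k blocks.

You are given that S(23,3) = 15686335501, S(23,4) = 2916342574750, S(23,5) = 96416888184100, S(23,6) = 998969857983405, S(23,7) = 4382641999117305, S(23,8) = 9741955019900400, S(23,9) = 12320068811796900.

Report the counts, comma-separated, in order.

i=24: T(24,4)=15686335501+4·2916342574750=11681056634501 | T(24,5)=2916342574750+5·96416888184100=485000783495250 | T(24,6)=96416888184100+6·998969857983405=6090236036084530 | T(24,7)=998969857983405+7·4382641999117305=31677463851804540 | T(24,8)=4382641999117305+8·9741955019900400=82318282158320505 | T(24,9)=9741955019900400+9·12320068811796900=120622574326072500
i=25: T(25,5)=11681056634501+5·485000783495250=2436684974110751 | T(25,6)=485000783495250+6·6090236036084530=37026417000002430 | T(25,7)=6090236036084530+7·31677463851804540=227832482998716310 | T(25,8)=31677463851804540+8·82318282158320505=690223721118368580 | T(25,9)=82318282158320505+9·120622574326072500=1167921451092973005
i=26: T(26,6)=2436684974110751+6·37026417000002430=224595186974125331 | T(26,7)=37026417000002430+7·227832482998716310=1631853797991016600 | T(26,8)=227832482998716310+8·690223721118368580=5749622251945664950 | T(26,9)=690223721118368580+9·1167921451092973005=11201516780955125625
Read S(26,6) = 224595186974125331, S(26,7) = 1631853797991016600, S(26,8) = 5749622251945664950, S(26,9) = 11201516780955125625.

224595186974125331, 1631853797991016600, 5749622251945664950, 11201516780955125625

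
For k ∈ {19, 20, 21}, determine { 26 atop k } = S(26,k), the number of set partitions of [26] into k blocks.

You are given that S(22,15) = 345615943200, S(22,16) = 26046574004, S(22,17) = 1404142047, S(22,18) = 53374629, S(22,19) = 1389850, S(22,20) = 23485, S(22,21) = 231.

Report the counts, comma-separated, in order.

@23  (23,16):26046574004·16+345615943200→762361127264, (23,17):1404142047·17+26046574004→49916988803, (23,18):53374629·18+1404142047→2364885369, (23,19):1389850·19+53374629→79781779, (23,20):23485·20+1389850→1859550, (23,21):231·21+23485→28336
@24  (24,17):49916988803·17+762361127264→1610949936915, (24,18):2364885369·18+49916988803→92484925445, (24,19):79781779·19+2364885369→3880739170, (24,20):1859550·20+79781779→116972779, (24,21):28336·21+1859550→2454606
@25  (25,18):92484925445·18+1610949936915→3275678594925, (25,19):3880739170·19+92484925445→166218969675, (25,20):116972779·20+3880739170→6220194750, (25,21):2454606·21+116972779→168519505
@26  (26,19):166218969675·19+3275678594925→6433839018750, (26,20):6220194750·20+166218969675→290622864675, (26,21):168519505·21+6220194750→9759104355
Read S(26,19) = 6433839018750, S(26,20) = 290622864675, S(26,21) = 9759104355.

6433839018750, 290622864675, 9759104355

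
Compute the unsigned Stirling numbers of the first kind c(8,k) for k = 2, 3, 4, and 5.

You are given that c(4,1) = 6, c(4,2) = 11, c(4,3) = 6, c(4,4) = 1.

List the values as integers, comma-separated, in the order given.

r5: T_5,1=4×6+0=24; T_5,2=4×11+6=50; T_5,3=4×6+11=35; T_5,4=4×1+6=10; T_5,5=4×0+1=1
r6: T_6,1=5×24+0=120; T_6,2=5×50+24=274; T_6,3=5×35+50=225; T_6,4=5×10+35=85; T_6,5=5×1+10=15
r7: T_7,1=6×120+0=720; T_7,2=6×274+120=1764; T_7,3=6×225+274=1624; T_7,4=6×85+225=735; T_7,5=6×15+85=175
r8: T_8,2=7×1764+720=13068; T_8,3=7×1624+1764=13132; T_8,4=7×735+1624=6769; T_8,5=7×175+735=1960
Read c(8,2) = 13068, c(8,3) = 13132, c(8,4) = 6769, c(8,5) = 1960.

13068, 13132, 6769, 1960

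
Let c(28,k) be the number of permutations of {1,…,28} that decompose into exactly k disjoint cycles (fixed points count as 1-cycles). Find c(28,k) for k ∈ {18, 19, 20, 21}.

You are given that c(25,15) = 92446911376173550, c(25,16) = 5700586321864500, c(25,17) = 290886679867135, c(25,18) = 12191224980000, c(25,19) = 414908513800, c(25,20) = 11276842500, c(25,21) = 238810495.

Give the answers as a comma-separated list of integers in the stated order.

1340675942971287195, 60383004803151030, 2280730371654735, 71603372991150

r26: T_26,16=25×5700586321864500+92446911376173550=234961569422786050; T_26,17=25×290886679867135+5700586321864500=12972753318542875; T_26,18=25×12191224980000+290886679867135=595667304367135; T_26,19=25×414908513800+12191224980000=22563937825000; T_26,20=25×11276842500+414908513800=696829576300; T_26,21=25×238810495+11276842500=17247104875
r27: T_27,17=26×12972753318542875+234961569422786050=572253155704900800; T_27,18=26×595667304367135+12972753318542875=28460103232088385; T_27,19=26×22563937825000+595667304367135=1182329687817135; T_27,20=26×696829576300+22563937825000=40681506808800; T_27,21=26×17247104875+696829576300=1145254303050
r28: T_28,18=27×28460103232088385+572253155704900800=1340675942971287195; T_28,19=27×1182329687817135+28460103232088385=60383004803151030; T_28,20=27×40681506808800+1182329687817135=2280730371654735; T_28,21=27×1145254303050+40681506808800=71603372991150
Read c(28,18) = 1340675942971287195, c(28,19) = 60383004803151030, c(28,20) = 2280730371654735, c(28,21) = 71603372991150.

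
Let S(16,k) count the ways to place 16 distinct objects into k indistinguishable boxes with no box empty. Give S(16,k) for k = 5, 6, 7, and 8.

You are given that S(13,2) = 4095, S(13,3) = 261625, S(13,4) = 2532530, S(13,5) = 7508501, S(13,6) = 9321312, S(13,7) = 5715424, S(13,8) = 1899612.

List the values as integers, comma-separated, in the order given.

row 14: T[14][3]=3·261625+4095=788970  T[14][4]=4·2532530+261625=10391745  T[14][5]=5·7508501+2532530=40075035  T[14][6]=6·9321312+7508501=63436373  T[14][7]=7·5715424+9321312=49329280  T[14][8]=8·1899612+5715424=20912320
row 15: T[15][4]=4·10391745+788970=42355950  T[15][5]=5·40075035+10391745=210766920  T[15][6]=6·63436373+40075035=420693273  T[15][7]=7·49329280+63436373=408741333  T[15][8]=8·20912320+49329280=216627840
row 16: T[16][5]=5·210766920+42355950=1096190550  T[16][6]=6·420693273+210766920=2734926558  T[16][7]=7·408741333+420693273=3281882604  T[16][8]=8·216627840+408741333=2141764053
Read S(16,5) = 1096190550, S(16,6) = 2734926558, S(16,7) = 3281882604, S(16,8) = 2141764053.

1096190550, 2734926558, 3281882604, 2141764053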